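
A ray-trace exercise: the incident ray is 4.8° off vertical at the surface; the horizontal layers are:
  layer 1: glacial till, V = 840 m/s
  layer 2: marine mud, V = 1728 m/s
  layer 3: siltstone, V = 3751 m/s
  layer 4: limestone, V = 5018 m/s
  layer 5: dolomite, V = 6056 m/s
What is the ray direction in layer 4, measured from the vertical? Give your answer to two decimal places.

Ray parameter p = sin 4.8° / 840 = 9.9616e-05 s/m.
sin θ_4 = p·V_4 = 9.9616e-05 × 5018 = 0.4999.
θ_4 = 29.99° from the vertical.

29.99°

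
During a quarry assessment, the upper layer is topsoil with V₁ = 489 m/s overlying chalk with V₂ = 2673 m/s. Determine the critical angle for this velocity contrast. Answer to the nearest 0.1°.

At critical incidence the refracted ray runs along the interface (θ₂ = 90°), so sin θ_c = V₁/V₂.
θ_c = arcsin(489/2673) = arcsin 0.1829 = 10.54°.

10.5°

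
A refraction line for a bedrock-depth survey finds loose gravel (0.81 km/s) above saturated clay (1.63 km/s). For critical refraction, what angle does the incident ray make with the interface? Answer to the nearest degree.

60°

At critical incidence the refracted ray runs along the interface (θ₂ = 90°), so sin θ_c = V₁/V₂.
θ_c = arcsin(0.81/1.63) = arcsin 0.4969 = 29.80°.
Measured from the interface: 90° − 29.80° = 60.20°.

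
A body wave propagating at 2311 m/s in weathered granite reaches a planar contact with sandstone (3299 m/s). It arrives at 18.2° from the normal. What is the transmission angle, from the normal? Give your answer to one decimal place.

Snell's law: sin θ₂ = (V₂/V₁)·sin θ₁ = (3299/2311)·sin 18.2° = 0.4459.
θ₂ = arcsin 0.4459 = 26.48° from the normal.

26.5°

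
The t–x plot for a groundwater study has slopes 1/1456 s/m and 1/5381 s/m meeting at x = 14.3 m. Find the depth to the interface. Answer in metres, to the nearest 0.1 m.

x_cross = 2h·√((V₂+V₁)/(V₂−V₁)) → h = x_cross / (2·√((V₂+V₁)/(V₂−V₁))).
√((V₂+V₁)/(V₂−V₁)) = √((5381+1456)/(5381−1456)) = 1.3198.
h = 14.3 / (2·1.3198) = 5.42 m.

5.4 m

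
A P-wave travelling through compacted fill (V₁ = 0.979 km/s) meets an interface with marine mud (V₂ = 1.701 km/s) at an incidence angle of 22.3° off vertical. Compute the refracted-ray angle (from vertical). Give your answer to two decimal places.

41.25°

Snell's law: sin θ₂ = (V₂/V₁)·sin θ₁ = (1.701/0.979)·sin 22.3° = 0.6593.
θ₂ = arcsin 0.6593 = 41.25° from the normal.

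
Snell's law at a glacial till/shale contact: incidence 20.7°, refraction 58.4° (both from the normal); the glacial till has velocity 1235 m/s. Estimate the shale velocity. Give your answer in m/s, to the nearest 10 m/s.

2980 m/s

Snell's law: sin 20.7°/V₁ = sin 58.4°/V₂.
V₂ = V₁·sin 58.4°/sin 20.7° = 1235 × 2.4096 = 2975.83 m/s.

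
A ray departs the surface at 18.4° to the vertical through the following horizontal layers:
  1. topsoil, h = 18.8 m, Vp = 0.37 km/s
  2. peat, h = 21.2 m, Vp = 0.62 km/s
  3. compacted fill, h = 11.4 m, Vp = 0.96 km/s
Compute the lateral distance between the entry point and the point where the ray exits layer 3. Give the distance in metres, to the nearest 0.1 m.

Apply Snell's law at each interface; in layer i the horizontal offset is hᵢ·tan θᵢ.
Layer 1: θ = 18.40°; offset = 18.8·tan 18.40° = 6.254 m.
Layer 2: sin θ = 0.62·sin 18.4°/0.37 = 0.5289, θ = 31.93°; offset = 21.2·tan 31.93° = 13.213 m.
Layer 3: sin θ = 0.96·sin 18.4°/0.37 = 0.8190, θ = 54.98°; offset = 11.4·tan 54.98° = 16.271 m.
Total horizontal offset = 35.737 m.

35.7 m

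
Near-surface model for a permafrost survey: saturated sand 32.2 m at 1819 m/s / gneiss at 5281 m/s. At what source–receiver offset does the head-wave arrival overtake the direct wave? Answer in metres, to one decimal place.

92.2 m

θ_c = arcsin(1819/5281) = 20.15°, so cos θ_c = 0.9388 and tᵢ = 2h cos θ_c/V₁ = 0.0332 s.
At crossover x/V₁ = x/V₂ + tᵢ ⇒ x = tᵢ/(1/V₁ − 1/V₂) = 0.03324/(5.4975e-04 − 1.8936e-04) = 92.23 m.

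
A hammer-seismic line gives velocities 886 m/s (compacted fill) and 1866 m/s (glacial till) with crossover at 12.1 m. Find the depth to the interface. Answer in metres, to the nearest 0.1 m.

3.6 m

h = (x_cross/2)·√((V₂−V₁)/(V₂+V₁)).
(V₂−V₁)/(V₂+V₁) = (1866−886)/(1866+886) = 0.3561; √ = 0.5967.
h = (12.1/2)·0.5967 = 3.61 m.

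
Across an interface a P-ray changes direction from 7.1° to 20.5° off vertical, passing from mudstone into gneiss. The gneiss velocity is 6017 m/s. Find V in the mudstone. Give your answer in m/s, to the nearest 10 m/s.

2120 m/s

Snell's law: sin 7.1°/V₁ = sin 20.5°/V₂.
V₁ = V₂·sin 7.1°/sin 20.5° = 6017 × 0.3529 = 2123.63 m/s.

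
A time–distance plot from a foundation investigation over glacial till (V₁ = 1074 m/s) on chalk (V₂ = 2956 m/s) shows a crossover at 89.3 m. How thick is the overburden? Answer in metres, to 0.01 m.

h = (x_cross/2)·√((V₂−V₁)/(V₂+V₁)).
(V₂−V₁)/(V₂+V₁) = (2956−1074)/(2956+1074) = 0.4670; √ = 0.6834.
h = (89.3/2)·0.6834 = 30.51 m.

30.51 m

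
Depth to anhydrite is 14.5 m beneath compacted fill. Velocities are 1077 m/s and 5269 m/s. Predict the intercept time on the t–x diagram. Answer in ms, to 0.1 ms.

tᵢ = 2h·√(V₂²−V₁²)/(V₁V₂).
√(V₂²−V₁²) = √(5269²−1077²) = 5157.8 m/s.
tᵢ = 2·14.5·5157.8/(1077·5269) = 0.02636 s.

26.4 ms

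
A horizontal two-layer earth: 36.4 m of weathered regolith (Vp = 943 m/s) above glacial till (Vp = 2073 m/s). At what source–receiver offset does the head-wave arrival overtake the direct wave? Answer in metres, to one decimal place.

x_cross = 2h·√((V₂+V₁)/(V₂−V₁)).
(V₂+V₁)/(V₂−V₁) = (2073+943)/(2073−943) = 2.6690; √ = 1.6337.
x_cross = 2·36.4·1.6337 = 118.93 m.

118.9 m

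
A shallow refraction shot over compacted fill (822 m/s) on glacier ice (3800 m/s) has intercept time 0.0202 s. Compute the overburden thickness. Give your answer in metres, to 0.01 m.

θ_c = arcsin(822/3800) = 12.49°; cos θ_c = 0.9763.
tᵢ = 2h cos θ_c/V₁ ⇒ h = tᵢ·V₁/(2 cos θ_c) = 0.0202·822/(2·0.9763) = 8.50 m.

8.50 m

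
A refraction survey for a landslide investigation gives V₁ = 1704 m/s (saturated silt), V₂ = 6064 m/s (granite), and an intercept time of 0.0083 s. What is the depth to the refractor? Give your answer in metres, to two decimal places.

h = tᵢ·V₁·V₂ / (2·√(V₂²−V₁²)).
√(V₂²−V₁²) = √(6064² − 1704²) = 5819.7 m/s.
h = 0.0083 s × 1704 × 6064 / (2 × 5819.7) = 7.37 m.

7.37 m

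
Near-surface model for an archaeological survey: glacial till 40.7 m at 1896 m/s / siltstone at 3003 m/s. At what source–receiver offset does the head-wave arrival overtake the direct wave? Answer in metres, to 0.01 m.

x_cross = 2h·√((V₂+V₁)/(V₂−V₁)).
(V₂+V₁)/(V₂−V₁) = (3003+1896)/(3003−1896) = 4.4255; √ = 2.1037.
x_cross = 2·40.7·2.1037 = 171.24 m.

171.24 m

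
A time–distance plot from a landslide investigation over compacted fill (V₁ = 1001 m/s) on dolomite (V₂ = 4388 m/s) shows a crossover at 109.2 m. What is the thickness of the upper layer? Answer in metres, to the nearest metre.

h = (x_cross/2)·√((V₂−V₁)/(V₂+V₁)).
(V₂−V₁)/(V₂+V₁) = (4388−1001)/(4388+1001) = 0.6285; √ = 0.7928.
h = (109.2/2)·0.7928 = 43.29 m.

43 m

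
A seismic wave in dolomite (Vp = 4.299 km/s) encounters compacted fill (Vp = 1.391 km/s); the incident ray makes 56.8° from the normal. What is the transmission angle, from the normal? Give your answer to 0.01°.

sin θ₁/V₁ = sin θ₂/V₂ ⇒ sin θ₂ = 1.391·sin 56.8°/4.299 = 1.391·0.8368/4.299 = 0.2707.
θ₂ = arcsin 0.2707 = 15.71° from the normal.

15.71°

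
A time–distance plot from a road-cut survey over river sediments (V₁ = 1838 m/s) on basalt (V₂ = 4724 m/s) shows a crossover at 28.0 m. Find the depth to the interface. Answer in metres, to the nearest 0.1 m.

h = (x_cross/2)·√((V₂−V₁)/(V₂+V₁)).
(V₂−V₁)/(V₂+V₁) = (4724−1838)/(4724+1838) = 0.4398; √ = 0.6632.
h = (28.0/2)·0.6632 = 9.28 m.

9.3 m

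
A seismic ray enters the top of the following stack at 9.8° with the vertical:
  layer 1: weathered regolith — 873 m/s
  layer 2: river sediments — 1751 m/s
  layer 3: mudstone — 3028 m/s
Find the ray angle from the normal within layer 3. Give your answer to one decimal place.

36.2°

Snell's law across each interface conserves sin θ / V, so sin θ_3 = V_3·sin θ₁/V₁.
sin θ_3 = 3028 × sin 9.8° / 873 = 0.5904.
θ_3 = arcsin 0.5904 = 36.18°.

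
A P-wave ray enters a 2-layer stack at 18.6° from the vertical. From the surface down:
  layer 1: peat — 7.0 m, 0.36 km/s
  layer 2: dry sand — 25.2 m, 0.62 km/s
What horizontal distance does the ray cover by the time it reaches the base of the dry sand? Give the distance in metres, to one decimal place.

Apply Snell's law at each interface; in layer i the horizontal offset is hᵢ·tan θᵢ.
Layer 1: θ = 18.60°; offset = 7.0·tan 18.60° = 2.356 m.
Layer 2: sin θ = 0.62·sin 18.6°/0.36 = 0.5493, θ = 33.32°; offset = 25.2·tan 33.32° = 16.566 m.
Total horizontal offset = 18.922 m.

18.9 m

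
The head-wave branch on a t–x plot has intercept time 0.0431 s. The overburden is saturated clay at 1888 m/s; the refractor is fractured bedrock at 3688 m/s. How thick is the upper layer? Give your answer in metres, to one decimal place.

47.4 m

θ_c = arcsin(1888/3688) = 30.79°; cos θ_c = 0.8590.
tᵢ = 2h cos θ_c/V₁ ⇒ h = tᵢ·V₁/(2 cos θ_c) = 0.0431·1888/(2·0.8590) = 47.36 m.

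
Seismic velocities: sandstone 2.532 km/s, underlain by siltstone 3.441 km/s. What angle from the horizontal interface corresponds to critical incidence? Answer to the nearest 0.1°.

At critical incidence the refracted ray runs along the interface (θ₂ = 90°), so sin θ_c = V₁/V₂.
θ_c = arcsin(2.532/3.441) = arcsin 0.7358 = 47.38°.
Measured from the interface: 90° − 47.38° = 42.62°.

42.6°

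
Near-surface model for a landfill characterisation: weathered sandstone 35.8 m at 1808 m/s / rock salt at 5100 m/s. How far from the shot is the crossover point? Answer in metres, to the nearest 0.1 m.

103.7 m

x_cross = 2h·√((V₂+V₁)/(V₂−V₁)).
(V₂+V₁)/(V₂−V₁) = (5100+1808)/(5100−1808) = 2.0984; √ = 1.4486.
x_cross = 2·35.8·1.4486 = 103.72 m.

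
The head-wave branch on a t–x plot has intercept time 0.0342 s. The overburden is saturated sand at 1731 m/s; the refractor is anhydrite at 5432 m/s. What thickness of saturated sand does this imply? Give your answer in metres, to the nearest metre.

θ_c = arcsin(1731/5432) = 18.58°; cos θ_c = 0.9479.
tᵢ = 2h cos θ_c/V₁ ⇒ h = tᵢ·V₁/(2 cos θ_c) = 0.0342·1731/(2·0.9479) = 31.23 m.

31 m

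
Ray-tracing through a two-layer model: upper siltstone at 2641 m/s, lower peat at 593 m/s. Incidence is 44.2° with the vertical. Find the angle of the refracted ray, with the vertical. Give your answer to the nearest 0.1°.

Snell's law: sin θ₂ = (V₂/V₁)·sin θ₁ = (593/2641)·sin 44.2° = 0.1565.
θ₂ = sin⁻¹(0.1565) = 9.01° (from vertical).

9.0°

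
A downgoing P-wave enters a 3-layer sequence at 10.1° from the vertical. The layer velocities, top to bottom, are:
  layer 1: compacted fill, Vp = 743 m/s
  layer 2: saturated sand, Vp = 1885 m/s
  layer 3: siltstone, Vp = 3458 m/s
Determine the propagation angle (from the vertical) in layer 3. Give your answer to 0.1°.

54.7°

Ray parameter p = sin 10.1° / 743 = 2.3603e-04 s/m.
sin θ_3 = p·V_3 = 2.3603e-04 × 3458 = 0.8162.
θ_3 = 54.70° from the vertical.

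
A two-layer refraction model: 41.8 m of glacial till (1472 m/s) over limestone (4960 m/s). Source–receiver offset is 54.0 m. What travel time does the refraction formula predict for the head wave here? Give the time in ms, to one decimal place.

t = x/V₂ + 2h·√(V₂²−V₁²)/(V₁V₂).
√(V₂²−V₁²) = √(4960²−1472²) = 4736.5 m/s; delay term = 2·41.8·4736.5/(1472·4960) = 0.05423 s.
t = 54.0/4960 + 0.05423 = 0.06512 s.

65.1 ms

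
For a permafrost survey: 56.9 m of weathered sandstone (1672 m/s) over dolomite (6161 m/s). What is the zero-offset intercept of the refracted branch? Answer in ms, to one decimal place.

θ_c = arcsin(V₁/V₂) = arcsin(1672/6161) = 15.75°; cos θ_c = 0.9625.
tᵢ = 2h·cos θ_c / V₁ = 2·56.9·0.9625 / 1672 = 0.06551 s.

65.5 ms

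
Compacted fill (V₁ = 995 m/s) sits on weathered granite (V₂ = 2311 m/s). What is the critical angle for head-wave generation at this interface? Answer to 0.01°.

At critical incidence the refracted ray runs along the interface (θ₂ = 90°), so sin θ_c = V₁/V₂.
θ_c = arcsin(995/2311) = arcsin 0.4305 = 25.50°.

25.50°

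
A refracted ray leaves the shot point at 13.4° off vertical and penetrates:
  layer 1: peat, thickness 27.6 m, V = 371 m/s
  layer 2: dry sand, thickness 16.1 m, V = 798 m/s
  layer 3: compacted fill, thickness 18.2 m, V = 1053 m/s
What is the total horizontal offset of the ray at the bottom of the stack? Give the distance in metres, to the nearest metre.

Apply Snell's law at each interface; in layer i the horizontal offset is hᵢ·tan θᵢ.
Layer 1: θ = 13.40°; offset = 27.6·tan 13.40° = 6.575 m.
Layer 2: sin θ = 798·sin 13.4°/371 = 0.4985, θ = 29.90°; offset = 16.1·tan 29.90° = 9.258 m.
Layer 3: sin θ = 1053·sin 13.4°/371 = 0.6578, θ = 41.13°; offset = 18.2·tan 41.13° = 15.893 m.
Total horizontal offset = 31.726 m.

32 m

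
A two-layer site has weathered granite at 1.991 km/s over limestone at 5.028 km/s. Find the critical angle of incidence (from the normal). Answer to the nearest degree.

23°

Critical incidence: sin θ_c = V₁/V₂ = 1.991/5.028 = 0.3960.
θ_c = arcsin 0.3960 = 23.33°.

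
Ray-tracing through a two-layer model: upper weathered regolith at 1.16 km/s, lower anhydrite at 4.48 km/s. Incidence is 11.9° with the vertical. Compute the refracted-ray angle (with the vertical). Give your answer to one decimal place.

sin θ₁/V₁ = sin θ₂/V₂ ⇒ sin θ₂ = 4.48·sin 11.9°/1.16 = 4.48·0.2062/1.16 = 0.7964.
θ₂ = sin⁻¹(0.7964) = 52.79° (from vertical).

52.8°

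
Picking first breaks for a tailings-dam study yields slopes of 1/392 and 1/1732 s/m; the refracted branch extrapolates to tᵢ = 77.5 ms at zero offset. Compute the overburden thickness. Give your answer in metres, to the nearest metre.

h = tᵢ·V₁·V₂ / (2·√(V₂²−V₁²)).
√(V₂²−V₁²) = √(1732² − 392²) = 1687.1 m/s.
h = 0.0775 s × 392 × 1732 / (2 × 1687.1) = 15.59 m.

16 m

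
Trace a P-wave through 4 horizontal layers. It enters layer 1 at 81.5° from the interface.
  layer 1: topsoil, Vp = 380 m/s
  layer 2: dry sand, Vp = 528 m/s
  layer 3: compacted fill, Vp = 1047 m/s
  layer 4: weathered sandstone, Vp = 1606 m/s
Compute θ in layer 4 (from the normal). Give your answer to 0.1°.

38.7°

From the normal: θ₁ = 90° − 81.5° = 8.5°.
Ray parameter p = sin 8.5° / 380 = 3.8897e-04 s/m.
sin θ_4 = p·V_4 = 3.8897e-04 × 1606 = 0.6247.
θ_4 = 38.66° from the vertical.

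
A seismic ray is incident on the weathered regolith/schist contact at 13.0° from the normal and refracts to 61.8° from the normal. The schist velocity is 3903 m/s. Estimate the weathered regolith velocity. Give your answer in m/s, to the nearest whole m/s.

996 m/s

sin 13.0° = 0.2250; sin 61.8° = 0.8813.
V₁ = V₂·(sin θ₁/sin θ₂) = 3903·(0.2250/0.8813) = 996.23 m/s.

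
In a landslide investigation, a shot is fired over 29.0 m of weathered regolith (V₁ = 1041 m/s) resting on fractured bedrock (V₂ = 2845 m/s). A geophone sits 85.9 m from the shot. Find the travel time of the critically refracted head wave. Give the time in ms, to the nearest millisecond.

82 ms

θ_c = arcsin(V₁/V₂) = arcsin(1041/2845) = 21.46°, cos θ_c = 0.9307.
Intercept time tᵢ = 2h cos θ_c / V₁ = 2·29.0·0.9307/1041 = 0.05185 s.
t = x/V₂ + tᵢ = 85.9/2845 + 0.05185 = 0.08205 s.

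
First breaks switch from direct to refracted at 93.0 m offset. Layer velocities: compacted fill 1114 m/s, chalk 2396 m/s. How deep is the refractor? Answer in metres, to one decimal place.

h = (x_cross/2)·√((V₂−V₁)/(V₂+V₁)).
(V₂−V₁)/(V₂+V₁) = (2396−1114)/(2396+1114) = 0.3652; √ = 0.6044.
h = (93.0/2)·0.6044 = 28.10 m.

28.1 m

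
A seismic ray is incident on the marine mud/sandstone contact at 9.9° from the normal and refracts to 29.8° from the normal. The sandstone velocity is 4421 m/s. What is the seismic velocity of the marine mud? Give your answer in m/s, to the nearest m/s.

sin 9.9° = 0.1719; sin 29.8° = 0.4970.
V₁ = V₂·(sin θ₁/sin θ₂) = 4421·(0.1719/0.4970) = 1529.45 m/s.

1529 m/s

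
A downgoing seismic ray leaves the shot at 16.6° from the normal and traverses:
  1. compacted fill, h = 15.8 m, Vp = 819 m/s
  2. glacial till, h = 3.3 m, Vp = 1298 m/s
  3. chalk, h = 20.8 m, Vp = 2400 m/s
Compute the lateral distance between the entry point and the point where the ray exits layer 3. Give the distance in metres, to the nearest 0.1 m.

p = sin θ₁/V₁ = sin 16.6°/819 = 3.4883e-04 s/m is conserved through the stack.
Layer 1: θ = 16.60°; offset = 15.8·tan 16.60° = 4.710 m.
Layer 2: sin θ = p·1298 = 0.4528 → θ = 26.92°; offset = 3.3·tan 26.92° = 1.676 m.
Layer 3: sin θ = p·2400 = 0.8372 → θ = 56.84°; offset = 20.8·tan 56.84° = 31.839 m.
Total horizontal offset = 38.225 m.

38.2 m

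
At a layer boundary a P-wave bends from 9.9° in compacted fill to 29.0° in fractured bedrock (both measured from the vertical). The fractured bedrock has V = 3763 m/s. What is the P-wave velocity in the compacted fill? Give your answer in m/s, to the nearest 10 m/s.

1330 m/s

Snell's law: sin 9.9°/V₁ = sin 29.0°/V₂.
V₁ = V₂·sin 9.9°/sin 29.0° = 3763 × 0.3546 = 1334.48 m/s.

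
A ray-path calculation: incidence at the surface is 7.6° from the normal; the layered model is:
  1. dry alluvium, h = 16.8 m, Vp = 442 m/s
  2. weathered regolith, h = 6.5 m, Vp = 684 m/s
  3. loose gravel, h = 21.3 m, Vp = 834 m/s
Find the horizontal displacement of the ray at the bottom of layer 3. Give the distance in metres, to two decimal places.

9.09 m

Ray parameter p = sin 7.6° / 442 m/s = 2.9922e-04 s/m.
Layer 1: θ = 7.60°; offset = 16.8·tan 7.60° = 2.2416 m.
Layer 2: sin θ = p·684 = 0.2047 → θ = 11.81°; offset = 6.5·tan 11.81° = 1.3591 m.
Layer 3: sin θ = p·834 = 0.2496 → θ = 14.45°; offset = 21.3·tan 14.45° = 5.4891 m.
Total horizontal offset = 9.0898 m.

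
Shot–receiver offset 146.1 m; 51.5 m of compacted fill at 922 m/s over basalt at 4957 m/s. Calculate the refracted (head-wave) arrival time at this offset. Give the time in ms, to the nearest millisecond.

139 ms

θ_c = arcsin(V₁/V₂) = arcsin(922/4957) = 10.72°, cos θ_c = 0.9825.
Intercept time tᵢ = 2h cos θ_c / V₁ = 2·51.5·0.9825/922 = 0.10976 s.
t = x/V₂ + tᵢ = 146.1/4957 + 0.10976 = 0.13924 s.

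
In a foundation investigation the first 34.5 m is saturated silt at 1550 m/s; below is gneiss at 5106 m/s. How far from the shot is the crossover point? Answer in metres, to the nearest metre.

94 m

x_cross = 2h·√((V₂+V₁)/(V₂−V₁)).
(V₂+V₁)/(V₂−V₁) = (5106+1550)/(5106−1550) = 1.8718; √ = 1.3681.
x_cross = 2·34.5·1.3681 = 94.40 m.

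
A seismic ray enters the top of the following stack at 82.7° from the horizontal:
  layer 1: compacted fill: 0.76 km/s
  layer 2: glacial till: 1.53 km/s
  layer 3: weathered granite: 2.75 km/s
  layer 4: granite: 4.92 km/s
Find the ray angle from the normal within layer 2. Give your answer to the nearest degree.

From the normal: θ₁ = 90° − 82.7° = 7.3°.
Ray parameter p = sin 7.3° / 0.76 = 1.6719e-01 s/km.
sin θ_2 = p·V_2 = 1.6719e-01 × 1.53 = 0.2558.
θ_2 = arcsin 0.2558 = 14.82°.

15°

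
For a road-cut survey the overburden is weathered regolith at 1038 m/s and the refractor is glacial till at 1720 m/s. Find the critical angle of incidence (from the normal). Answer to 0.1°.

At critical incidence the refracted ray runs along the interface (θ₂ = 90°), so sin θ_c = V₁/V₂.
θ_c = arcsin(1038/1720) = arcsin 0.6035 = 37.12°.

37.1°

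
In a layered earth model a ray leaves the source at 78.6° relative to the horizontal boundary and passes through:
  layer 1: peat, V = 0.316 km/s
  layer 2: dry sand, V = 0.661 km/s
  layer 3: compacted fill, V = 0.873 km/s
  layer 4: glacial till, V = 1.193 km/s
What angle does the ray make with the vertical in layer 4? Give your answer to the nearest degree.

48°

From the normal: θ₁ = 90° − 78.6° = 11.4°.
Ray parameter p = sin 11.4° / 0.316 = 6.2550e-01 s/km.
sin θ_4 = p·V_4 = 6.2550e-01 × 1.193 = 0.7462.
θ_4 = arcsin 0.7462 = 48.26°.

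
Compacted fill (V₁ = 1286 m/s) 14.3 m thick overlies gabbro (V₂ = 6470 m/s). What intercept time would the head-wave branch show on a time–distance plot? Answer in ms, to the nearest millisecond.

θ_c = arcsin(V₁/V₂) = arcsin(1286/6470) = 11.46°; cos θ_c = 0.9800.
tᵢ = 2h·cos θ_c / V₁ = 2·14.3·0.9800 / 1286 = 0.02180 s.

22 ms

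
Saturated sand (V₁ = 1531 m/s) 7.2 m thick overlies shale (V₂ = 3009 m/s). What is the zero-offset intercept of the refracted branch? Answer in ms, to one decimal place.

8.1 ms

tᵢ = 2h·√(V₂²−V₁²)/(V₁V₂).
√(V₂²−V₁²) = √(3009²−1531²) = 2590.4 m/s.
tᵢ = 2·7.2·2590.4/(1531·3009) = 0.00810 s.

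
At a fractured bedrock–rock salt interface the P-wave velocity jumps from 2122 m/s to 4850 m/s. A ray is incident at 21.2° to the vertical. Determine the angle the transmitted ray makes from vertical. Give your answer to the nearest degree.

56°

Snell's law: sin θ₂ = (V₂/V₁)·sin θ₁ = (4850/2122)·sin 21.2° = 0.8265.
θ₂ = arcsin 0.8265 = 55.74° from the normal.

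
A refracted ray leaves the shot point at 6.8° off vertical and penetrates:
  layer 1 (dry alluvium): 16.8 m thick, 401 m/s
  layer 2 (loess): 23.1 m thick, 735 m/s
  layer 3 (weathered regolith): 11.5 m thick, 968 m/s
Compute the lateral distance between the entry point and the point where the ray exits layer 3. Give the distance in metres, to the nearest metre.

Apply Snell's law at each interface; in layer i the horizontal offset is hᵢ·tan θᵢ.
Layer 1: θ = 6.80°; offset = 16.8·tan 6.80° = 2.003 m.
Layer 2: sin θ = 735·sin 6.8°/401 = 0.2170, θ = 12.53°; offset = 23.1·tan 12.53° = 5.136 m.
Layer 3: sin θ = 968·sin 6.8°/401 = 0.2858, θ = 16.61°; offset = 11.5·tan 16.61° = 3.430 m.
Σ offsets = 10.569 m.

11 m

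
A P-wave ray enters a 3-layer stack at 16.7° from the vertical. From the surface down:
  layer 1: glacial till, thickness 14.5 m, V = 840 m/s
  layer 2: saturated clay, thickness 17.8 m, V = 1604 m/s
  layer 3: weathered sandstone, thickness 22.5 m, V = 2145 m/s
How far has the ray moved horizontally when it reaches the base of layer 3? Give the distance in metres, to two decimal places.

40.34 m

Apply Snell's law at each interface; in layer i the horizontal offset is hᵢ·tan θᵢ.
Layer 1: θ = 16.70°; offset = 14.5·tan 16.70° = 4.3502 m.
Layer 2: sin θ = 1604·sin 16.7°/840 = 0.5487, θ = 33.28°; offset = 17.8·tan 33.28° = 11.6832 m.
Layer 3: sin θ = 2145·sin 16.7°/840 = 0.7338, θ = 47.21°; offset = 22.5·tan 47.21° = 24.3025 m.
Total horizontal offset = 40.3360 m.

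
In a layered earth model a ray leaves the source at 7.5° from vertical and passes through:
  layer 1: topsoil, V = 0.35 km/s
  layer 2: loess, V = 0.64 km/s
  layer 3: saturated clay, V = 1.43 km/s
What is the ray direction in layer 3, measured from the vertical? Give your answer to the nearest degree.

Snell's law across each interface conserves sin θ / V, so sin θ_3 = V_3·sin θ₁/V₁.
sin θ_3 = 1.43 × sin 7.5° / 0.35 = 0.5333.
θ_3 = 32.23° from the vertical.

32°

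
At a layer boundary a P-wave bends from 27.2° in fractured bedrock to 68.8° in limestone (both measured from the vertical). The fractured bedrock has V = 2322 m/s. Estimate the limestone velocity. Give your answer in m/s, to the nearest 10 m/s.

sin 27.2° = 0.4571; sin 68.8° = 0.9323.
V₂ = V₁·(sin θ₂/sin θ₁) = 2322·(0.9323/0.4571) = 4736.09 m/s.

4740 m/s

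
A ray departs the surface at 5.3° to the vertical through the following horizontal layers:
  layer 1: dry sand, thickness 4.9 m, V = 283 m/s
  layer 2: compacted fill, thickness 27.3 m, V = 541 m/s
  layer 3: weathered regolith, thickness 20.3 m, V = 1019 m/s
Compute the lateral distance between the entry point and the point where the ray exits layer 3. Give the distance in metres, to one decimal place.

12.5 m

Apply Snell's law at each interface; in layer i the horizontal offset is hᵢ·tan θᵢ.
Layer 1: θ = 5.30°; offset = 4.9·tan 5.30° = 0.455 m.
Layer 2: sin θ = 541·sin 5.3°/283 = 0.1766, θ = 10.17°; offset = 27.3·tan 10.17° = 4.898 m.
Layer 3: sin θ = 1019·sin 5.3°/283 = 0.3326, θ = 19.43°; offset = 20.3·tan 19.43° = 7.159 m.
Summing the layer offsets gives 12.512 m.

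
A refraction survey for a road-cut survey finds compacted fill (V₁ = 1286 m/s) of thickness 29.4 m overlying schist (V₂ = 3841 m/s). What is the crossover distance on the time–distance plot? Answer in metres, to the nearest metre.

x_cross = 2h·√((V₂+V₁)/(V₂−V₁)).
(V₂+V₁)/(V₂−V₁) = (3841+1286)/(3841−1286) = 2.0067; √ = 1.4166.
x_cross = 2·29.4·1.4166 = 83.29 m.

83 m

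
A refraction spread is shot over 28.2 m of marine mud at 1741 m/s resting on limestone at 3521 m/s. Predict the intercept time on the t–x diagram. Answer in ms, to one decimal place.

28.2 ms

θ_c = arcsin(V₁/V₂) = arcsin(1741/3521) = 29.63°; cos θ_c = 0.8692.
tᵢ = 2h·cos θ_c / V₁ = 2·28.2·0.8692 / 1741 = 0.02816 s.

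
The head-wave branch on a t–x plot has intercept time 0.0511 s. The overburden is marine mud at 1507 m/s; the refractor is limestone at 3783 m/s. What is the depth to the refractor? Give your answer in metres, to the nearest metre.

42 m

h = tᵢ·V₁·V₂ / (2·√(V₂²−V₁²)).
√(V₂²−V₁²) = √(3783² − 1507²) = 3469.9 m/s.
h = 0.0511 s × 1507 × 3783 / (2 × 3469.9) = 41.98 m.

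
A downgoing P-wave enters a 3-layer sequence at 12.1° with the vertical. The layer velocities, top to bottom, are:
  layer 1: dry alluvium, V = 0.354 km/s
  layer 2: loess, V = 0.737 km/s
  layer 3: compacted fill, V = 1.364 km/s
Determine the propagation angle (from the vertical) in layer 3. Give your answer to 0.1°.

Ray parameter p = sin 12.1° / 0.354 = 5.9214e-01 s/km.
sin θ_3 = p·V_3 = 5.9214e-01 × 1.364 = 0.8077.
θ_3 = arcsin 0.8077 = 53.87°.

53.9°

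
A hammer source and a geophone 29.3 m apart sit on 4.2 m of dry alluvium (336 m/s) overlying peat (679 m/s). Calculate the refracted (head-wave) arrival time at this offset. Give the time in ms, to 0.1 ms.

64.9 ms

θ_c = arcsin(V₁/V₂) = arcsin(336/679) = 29.66°, cos θ_c = 0.8690.
Intercept time tᵢ = 2h cos θ_c / V₁ = 2·4.2·0.8690/336 = 0.02172 s.
t = x/V₂ + tᵢ = 29.3/679 + 0.02172 = 0.06488 s.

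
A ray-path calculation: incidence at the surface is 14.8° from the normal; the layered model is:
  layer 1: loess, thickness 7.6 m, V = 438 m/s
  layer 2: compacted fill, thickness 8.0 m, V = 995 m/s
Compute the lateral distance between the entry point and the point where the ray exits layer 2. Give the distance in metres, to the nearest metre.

p = sin θ₁/V₁ = sin 14.8°/438 = 5.8321e-04 s/m is conserved through the stack.
Layer 1: θ = 14.80°; offset = 7.6·tan 14.80° = 2.008 m.
Layer 2: sin θ = p·995 = 0.5803 → θ = 35.47°; offset = 8.0·tan 35.47° = 5.700 m.
Summing the layer offsets gives 7.708 m.

8 m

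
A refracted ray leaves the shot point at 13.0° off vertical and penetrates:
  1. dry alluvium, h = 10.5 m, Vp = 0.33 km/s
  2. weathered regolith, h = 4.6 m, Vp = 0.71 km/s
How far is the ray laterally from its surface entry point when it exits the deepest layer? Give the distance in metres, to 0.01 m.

Ray parameter p = sin 13.0° / 0.33 km/s = 6.8167e-01 s/km.
Layer 1: θ = 13.00°; offset = 10.5·tan 13.00° = 2.4241 m.
Layer 2: sin θ = p·0.71 = 0.4840 → θ = 28.95°; offset = 4.6·tan 28.95° = 2.5442 m.
Total horizontal offset = 4.9683 m.

4.97 m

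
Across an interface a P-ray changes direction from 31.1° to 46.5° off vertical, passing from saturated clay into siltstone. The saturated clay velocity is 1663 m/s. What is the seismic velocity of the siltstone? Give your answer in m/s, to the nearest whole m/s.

Snell's law: sin 31.1°/V₁ = sin 46.5°/V₂.
V₂ = V₁·sin 46.5°/sin 31.1° = 1663 × 1.4043 = 2335.37 m/s.

2335 m/s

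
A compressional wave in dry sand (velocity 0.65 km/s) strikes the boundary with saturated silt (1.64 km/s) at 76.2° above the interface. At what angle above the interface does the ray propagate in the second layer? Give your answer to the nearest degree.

Angle from the normal: 90° − 76.2° = 13.8°.
sin θ₁/V₁ = sin θ₂/V₂ ⇒ sin θ₂ = 1.64·sin 13.8°/0.65 = 1.64·0.2385/0.65 = 0.6018.
θ₂ = arcsin 0.6018 = 37.00° from the normal.
From the interface: 90° − 37.00° = 53.00°.

53°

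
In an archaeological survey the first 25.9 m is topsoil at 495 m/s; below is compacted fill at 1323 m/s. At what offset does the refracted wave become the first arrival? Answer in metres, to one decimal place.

76.8 m

x_cross = 2h·√((V₂+V₁)/(V₂−V₁)).
(V₂+V₁)/(V₂−V₁) = (1323+495)/(1323−495) = 2.1957; √ = 1.4818.
x_cross = 2·25.9·1.4818 = 76.76 m.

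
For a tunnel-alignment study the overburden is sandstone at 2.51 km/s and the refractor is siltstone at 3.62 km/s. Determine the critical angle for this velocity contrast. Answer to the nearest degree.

44°

Critical incidence: sin θ_c = V₁/V₂ = 2.51/3.62 = 0.6934.
θ_c = arcsin 0.6934 = 43.90°.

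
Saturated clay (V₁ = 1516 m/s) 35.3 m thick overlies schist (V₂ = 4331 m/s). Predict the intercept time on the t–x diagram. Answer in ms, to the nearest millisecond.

44 ms

θ_c = arcsin(V₁/V₂) = arcsin(1516/4331) = 20.49°; cos θ_c = 0.9367.
tᵢ = 2h·cos θ_c / V₁ = 2·35.3·0.9367 / 1516 = 0.04362 s.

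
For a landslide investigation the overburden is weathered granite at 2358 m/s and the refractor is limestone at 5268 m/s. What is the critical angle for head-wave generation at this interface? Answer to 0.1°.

Critical incidence: sin θ_c = V₁/V₂ = 2358/5268 = 0.4476.
θ_c = arcsin 0.4476 = 26.59°.

26.6°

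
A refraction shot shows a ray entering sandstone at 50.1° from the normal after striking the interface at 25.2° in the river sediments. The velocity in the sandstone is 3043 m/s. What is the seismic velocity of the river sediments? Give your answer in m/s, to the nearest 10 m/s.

Snell's law: sin 25.2°/V₁ = sin 50.1°/V₂.
V₁ = V₂·sin 25.2°/sin 50.1° = 3043 × 0.5550 = 1688.88 m/s.

1690 m/s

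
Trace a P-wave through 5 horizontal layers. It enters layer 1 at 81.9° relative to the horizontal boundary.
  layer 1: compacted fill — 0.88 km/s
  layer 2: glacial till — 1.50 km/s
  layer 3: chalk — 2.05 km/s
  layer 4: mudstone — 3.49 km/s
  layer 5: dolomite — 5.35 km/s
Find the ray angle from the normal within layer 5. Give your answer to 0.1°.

58.9°

From the normal: θ₁ = 90° − 81.9° = 8.1°.
Snell's law across each interface conserves sin θ / V, so sin θ_5 = V_5·sin θ₁/V₁.
sin θ_5 = 5.35 × sin 8.1° / 0.88 = 0.8566.
θ_5 = arcsin 0.8566 = 58.94°.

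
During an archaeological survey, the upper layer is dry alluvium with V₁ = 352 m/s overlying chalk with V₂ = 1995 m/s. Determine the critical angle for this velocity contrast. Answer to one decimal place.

At critical incidence the refracted ray runs along the interface (θ₂ = 90°), so sin θ_c = V₁/V₂.
θ_c = arcsin(352/1995) = arcsin 0.1764 = 10.16°.

10.2°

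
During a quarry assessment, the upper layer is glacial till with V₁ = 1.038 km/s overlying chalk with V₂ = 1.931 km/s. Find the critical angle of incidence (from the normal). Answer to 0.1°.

32.5°

Critical incidence: sin θ_c = V₁/V₂ = 1.038/1.931 = 0.5375.
θ_c = arcsin 0.5375 = 32.52°.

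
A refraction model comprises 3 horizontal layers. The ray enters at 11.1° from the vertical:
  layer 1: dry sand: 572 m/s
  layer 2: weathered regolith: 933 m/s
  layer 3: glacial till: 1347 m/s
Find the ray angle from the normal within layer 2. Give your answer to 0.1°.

Snell's law across each interface conserves sin θ / V, so sin θ_2 = V_2·sin θ₁/V₁.
sin θ_2 = 933 × sin 11.1° / 572 = 0.3140.
θ_2 = 18.30° from the vertical.

18.3°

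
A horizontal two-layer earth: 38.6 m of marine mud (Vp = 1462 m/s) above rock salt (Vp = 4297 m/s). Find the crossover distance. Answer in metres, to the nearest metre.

x_cross = 2h·√((V₂+V₁)/(V₂−V₁)).
(V₂+V₁)/(V₂−V₁) = (4297+1462)/(4297−1462) = 2.0314; √ = 1.4253.
x_cross = 2·38.6·1.4253 = 110.03 m.

110 m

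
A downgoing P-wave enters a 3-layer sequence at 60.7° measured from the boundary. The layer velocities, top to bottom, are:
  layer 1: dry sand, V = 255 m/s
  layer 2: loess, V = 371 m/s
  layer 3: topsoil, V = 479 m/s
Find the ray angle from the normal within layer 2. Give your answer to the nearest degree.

45°

From the normal: θ₁ = 90° − 60.7° = 29.3°.
Snell's law across each interface conserves sin θ / V, so sin θ_2 = V_2·sin θ₁/V₁.
sin θ_2 = 371 × sin 29.3° / 255 = 0.7120.
θ_2 = arcsin 0.7120 = 45.40°.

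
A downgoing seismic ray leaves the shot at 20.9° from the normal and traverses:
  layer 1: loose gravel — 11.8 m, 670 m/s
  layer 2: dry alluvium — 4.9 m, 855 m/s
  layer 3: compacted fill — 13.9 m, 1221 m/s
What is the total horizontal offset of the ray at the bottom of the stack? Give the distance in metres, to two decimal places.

p = sin θ₁/V₁ = sin 20.9°/670 = 5.3244e-04 s/m is conserved through the stack.
Layer 1: θ = 20.90°; offset = 11.8·tan 20.90° = 4.5060 m.
Layer 2: sin θ = p·855 = 0.4552 → θ = 27.08°; offset = 4.9·tan 27.08° = 2.5053 m.
Layer 3: sin θ = p·1221 = 0.6501 → θ = 40.55°; offset = 13.9·tan 40.55° = 11.8928 m.
Summing the layer offsets gives 18.9042 m.

18.90 m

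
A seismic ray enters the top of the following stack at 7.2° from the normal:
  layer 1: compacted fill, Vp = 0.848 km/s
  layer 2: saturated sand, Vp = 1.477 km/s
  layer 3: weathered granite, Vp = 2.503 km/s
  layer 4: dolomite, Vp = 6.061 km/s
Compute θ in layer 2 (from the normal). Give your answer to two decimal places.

12.61°

Ray parameter p = sin 7.2° / 0.848 = 1.4780e-01 s/km.
sin θ_2 = p·V_2 = 1.4780e-01 × 1.477 = 0.2183.
θ_2 = 12.61° from the vertical.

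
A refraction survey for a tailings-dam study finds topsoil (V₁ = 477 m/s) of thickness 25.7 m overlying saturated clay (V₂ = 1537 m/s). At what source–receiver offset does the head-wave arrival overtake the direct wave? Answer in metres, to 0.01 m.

70.85 m

x_cross = 2h·√((V₂+V₁)/(V₂−V₁)).
(V₂+V₁)/(V₂−V₁) = (1537+477)/(1537−477) = 1.9000; √ = 1.3784.
x_cross = 2·25.7·1.3784 = 70.85 m.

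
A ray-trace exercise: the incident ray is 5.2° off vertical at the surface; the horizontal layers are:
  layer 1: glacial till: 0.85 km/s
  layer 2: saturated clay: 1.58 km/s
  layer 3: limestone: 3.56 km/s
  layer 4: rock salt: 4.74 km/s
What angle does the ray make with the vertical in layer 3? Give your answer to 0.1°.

22.3°

Ray parameter p = sin 5.2° / 0.85 = 1.0663e-01 s/km.
sin θ_3 = p·V_3 = 1.0663e-01 × 3.56 = 0.3796.
θ_3 = arcsin 0.3796 = 22.31°.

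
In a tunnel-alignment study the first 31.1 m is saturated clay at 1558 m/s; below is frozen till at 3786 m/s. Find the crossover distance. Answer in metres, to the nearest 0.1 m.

96.3 m

θ_c = arcsin(1558/3786) = 24.30°, so cos θ_c = 0.9114 and tᵢ = 2h cos θ_c/V₁ = 0.0364 s.
At crossover x/V₁ = x/V₂ + tᵢ ⇒ x = tᵢ/(1/V₁ − 1/V₂) = 0.03639/(6.4185e-04 − 2.6413e-04) = 96.33 m.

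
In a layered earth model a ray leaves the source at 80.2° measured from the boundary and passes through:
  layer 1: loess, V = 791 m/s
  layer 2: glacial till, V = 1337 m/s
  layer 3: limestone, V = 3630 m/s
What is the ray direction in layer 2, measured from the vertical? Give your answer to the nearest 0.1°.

From the normal: θ₁ = 90° − 80.2° = 9.8°.
Snell's law across each interface conserves sin θ / V, so sin θ_2 = V_2·sin θ₁/V₁.
sin θ_2 = 1337 × sin 9.8° / 791 = 0.2877.
θ_2 = 16.72° from the vertical.

16.7°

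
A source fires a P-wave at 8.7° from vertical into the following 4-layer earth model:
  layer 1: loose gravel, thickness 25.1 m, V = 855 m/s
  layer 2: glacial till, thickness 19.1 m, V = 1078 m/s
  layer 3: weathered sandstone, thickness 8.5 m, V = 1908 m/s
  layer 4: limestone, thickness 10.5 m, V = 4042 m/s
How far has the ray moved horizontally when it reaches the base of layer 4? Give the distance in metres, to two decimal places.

Apply Snell's law at each interface; in layer i the horizontal offset is hᵢ·tan θᵢ.
Layer 1: θ = 8.70°; offset = 25.1·tan 8.70° = 3.8408 m.
Layer 2: sin θ = 1078·sin 8.7°/855 = 0.1907, θ = 10.99°; offset = 19.1·tan 10.99° = 3.7107 m.
Layer 3: sin θ = 1908·sin 8.7°/855 = 0.3376, θ = 19.73°; offset = 8.5·tan 19.73° = 3.0481 m.
Layer 4: sin θ = 4042·sin 8.7°/855 = 0.7151, θ = 45.65°; offset = 10.5·tan 45.65° = 10.7410 m.
Σ offsets = 21.3406 m.

21.34 m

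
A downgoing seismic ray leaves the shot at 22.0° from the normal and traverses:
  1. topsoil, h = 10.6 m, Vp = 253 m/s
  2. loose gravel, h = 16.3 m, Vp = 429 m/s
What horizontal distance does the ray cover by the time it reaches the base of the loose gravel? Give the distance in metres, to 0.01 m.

17.69 m

Ray parameter p = sin 22.0° / 253 m/s = 1.4807e-03 s/m.
Layer 1: θ = 22.00°; offset = 10.6·tan 22.00° = 4.2827 m.
Layer 2: sin θ = p·429 = 0.6352 → θ = 39.44°; offset = 16.3·tan 39.44° = 13.4057 m.
Summing the layer offsets gives 17.6883 m.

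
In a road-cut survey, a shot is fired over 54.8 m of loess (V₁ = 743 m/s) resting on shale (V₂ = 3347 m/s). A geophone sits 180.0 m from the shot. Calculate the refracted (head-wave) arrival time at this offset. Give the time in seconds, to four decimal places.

θ_c = arcsin(V₁/V₂) = arcsin(743/3347) = 12.83°, cos θ_c = 0.9750.
Intercept time tᵢ = 2h cos θ_c / V₁ = 2·54.8·0.9750/743 = 0.14383 s.
t = x/V₂ + tᵢ = 180.0/3347 + 0.14383 = 0.19761 s.

0.1976 s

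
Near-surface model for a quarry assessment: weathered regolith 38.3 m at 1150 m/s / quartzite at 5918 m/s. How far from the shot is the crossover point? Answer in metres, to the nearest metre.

93 m

x_cross = 2h·√((V₂+V₁)/(V₂−V₁)).
(V₂+V₁)/(V₂−V₁) = (5918+1150)/(5918−1150) = 1.4824; √ = 1.2175.
x_cross = 2·38.3·1.2175 = 93.26 m.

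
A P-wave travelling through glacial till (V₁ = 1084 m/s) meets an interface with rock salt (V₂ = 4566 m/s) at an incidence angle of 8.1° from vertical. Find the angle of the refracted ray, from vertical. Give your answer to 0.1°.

Snell's law: sin θ₂ = (V₂/V₁)·sin θ₁ = (4566/1084)·sin 8.1° = 0.5935.
θ₂ = arcsin 0.5935 = 36.41° from the normal.

36.4°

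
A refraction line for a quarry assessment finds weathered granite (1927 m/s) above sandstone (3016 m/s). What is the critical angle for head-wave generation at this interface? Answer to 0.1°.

39.7°

At critical incidence the refracted ray runs along the interface (θ₂ = 90°), so sin θ_c = V₁/V₂.
θ_c = arcsin(1927/3016) = arcsin 0.6389 = 39.71°.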